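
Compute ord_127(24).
18

127 is prime, so ord(24) divides φ(127) = 126.
Divisors of 126: 1, 2, 3, 6, 7, 9, 14, 18, 21, 42, 63, 126.
Repeated squaring: 24^1 ≡ 24, 24^2 ≡ 68, 24^4 ≡ 52, 24^8 ≡ 37, 24^16 ≡ 99, 24^32 ≡ 22, 24^64 ≡ 103 (mod 127).
Test 24^d mod 127 for each divisor d in increasing order:
24^1 ≡ 24
24^2 ≡ 68
24^3 = 24^2·24^1 ≡ 108
24^6 = 24^4·24^2 ≡ 107
24^7 = 24^4·24^2·24^1 ≡ 28
24^9 = 24^8·24^1 ≡ 126
24^14 = 24^8·24^4·24^2 ≡ 22
24^18 = 24^16·24^2 ≡ 1  ← first divisor giving 1
The order is 18.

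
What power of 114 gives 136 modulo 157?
89

Baby-step giant-step with step n = ⌈√157⌉ = 13.
Baby steps 114^j mod 157 (j:value) for j=0..12: 0:1, 1:114, 2:122, 3:92, 4:126, 5:77, 6:143, 7:131, 8:19, 9:125, 10:120, 11:21, 12:39.
Giant-step multiplier: 114^(-13) ≡ 114^(156-13) = 114^143 ≡ 22 (mod 157).
Giant steps γ_i = 136·22^i mod 157: γ_0=136, γ_1=9, γ_2=41, γ_3=117, γ_4=62, γ_5=108, γ_6=21 (in table at j=11).
x = i·n + j = 6·13 + 11 = 89.
Check: 114^89 ≡ 136 (mod 157).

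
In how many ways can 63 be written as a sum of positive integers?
1505499

p(n) counts ways to write n as a sum of positive integers (order ignored).
Euler's pentagonal recurrence: p(k) = p(k-1) + p(k-2) - p(k-5) - p(k-7) + p(k-12) + p(k-15) - ... (offsets j(3j∓1)/2, signs ++--, p(0)=1, p(<0)=0).
DP table for k = 0..62: p(0)=1, p(1)=1, p(2)=2, p(3)=3, p(4)=5, p(5)=7, p(6)=11, p(7)=15, p(8)=22, p(9)=30, p(10)=42, p(11)=56, p(12)=77, p(13)=101, p(14)=135, p(15)=176, p(16)=231, p(17)=297, p(18)=385, p(19)=490, p(20)=627, p(21)=792, p(22)=1002, p(23)=1255, p(24)=1575, p(25)=1958, p(26)=2436, p(27)=3010, p(28)=3718, p(29)=4565, p(30)=5604, p(31)=6842, p(32)=8349, p(33)=10143, p(34)=12310, p(35)=14883, p(36)=17977, p(37)=21637, p(38)=26015, p(39)=31185, p(40)=37338, p(41)=44583, p(42)=53174, p(43)=63261, p(44)=75175, p(45)=89134, p(46)=105558, p(47)=124754, p(48)=147273, p(49)=173525, p(50)=204226, p(51)=239943, p(52)=281589, p(53)=329931, p(54)=386155, p(55)=451276, p(56)=526823, p(57)=614154, p(58)=715220, p(59)=831820, p(60)=966467, p(61)=1121505, p(62)=1300156.
Final step: p(63) = p(62) + p(61) - p(58) - p(56) + p(51) + p(48) - p(41) - p(37) + p(28) + p(23) - p(12) - p(6)
= 1300156 + 1121505 - 715220 - 526823 + 239943 + 147273 - 44583 - 21637 + 3718 + 1255 - 77 - 11
= 1505499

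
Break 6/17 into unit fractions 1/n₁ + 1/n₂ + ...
1/3 + 1/51

Greedy algorithm:
6/17: ceiling(17/6) = 3, use 1/3
1/51: ceiling(51/1) = 51, use 1/51
Result: 6/17 = 1/3 + 1/51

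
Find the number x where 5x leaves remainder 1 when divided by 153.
92

gcd(5, 153) = 1, so the inverse exists.
Extended Euclidean algorithm on (153, 5):
153 = 30 × 5 + 3  ⟹  3 = (1)·153 + (-30)·5
5 = 1 × 3 + 2  ⟹  2 = (-1)·153 + (31)·5
3 = 1 × 2 + 1  ⟹  1 = (2)·153 + (-61)·5
So (-61)·5 ≡ 1 (mod 153), i.e. 5^(-1) ≡ -61 ≡ 92 (mod 153).
Check: 5 × 92 = 460 ≡ 1 (mod 153)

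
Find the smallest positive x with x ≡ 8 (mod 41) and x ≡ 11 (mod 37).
418

Using Chinese Remainder Theorem:
M = 41 × 37 = 1517
M1 = 37, M2 = 41
y1 = 37^(-1) mod 41 = 10
y2 = 41^(-1) mod 37 = 28
x = (8×37×10 + 11×41×28) mod 1517 = 418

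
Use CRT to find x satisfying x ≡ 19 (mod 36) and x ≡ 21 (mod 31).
703

Using Chinese Remainder Theorem:
M = 36 × 31 = 1116
M1 = 31, M2 = 36
y1 = 31^(-1) mod 36 = 7
y2 = 36^(-1) mod 31 = 25
x = (19×31×7 + 21×36×25) mod 1116 = 703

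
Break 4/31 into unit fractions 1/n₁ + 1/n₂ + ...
1/8 + 1/248

Greedy algorithm:
4/31: ceiling(31/4) = 8, use 1/8
1/248: ceiling(248/1) = 248, use 1/248
Result: 4/31 = 1/8 + 1/248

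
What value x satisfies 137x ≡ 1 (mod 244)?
57

gcd(137, 244) = 1, so the inverse exists.
Extended Euclidean algorithm on (244, 137):
244 = 1 × 137 + 107  ⟹  107 = (1)·244 + (-1)·137
137 = 1 × 107 + 30  ⟹  30 = (-1)·244 + (2)·137
107 = 3 × 30 + 17  ⟹  17 = (4)·244 + (-7)·137
30 = 1 × 17 + 13  ⟹  13 = (-5)·244 + (9)·137
17 = 1 × 13 + 4  ⟹  4 = (9)·244 + (-16)·137
13 = 3 × 4 + 1  ⟹  1 = (-32)·244 + (57)·137
So (57)·137 ≡ 1 (mod 244), i.e. 137^(-1) ≡ 57 (mod 244).
Check: 137 × 57 = 7809 ≡ 1 (mod 244)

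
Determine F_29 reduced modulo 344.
293

Matrix identity: Q^n = [[F_(n+1), F_n], [F_n, F_(n-1)]] with Q = [[1,1],[1,0]].
n = 29 = 11101₂. Square-and-multiply, entries mod 344:
Q^1 = [[1,1],[1,0]]
Q^3 = (Q^1)²·Q = [[3,2],[2,1]]
Q^7 = (Q^3)²·Q = [[21,13],[13,8]]
Q^14 = (Q^7)² = [[266,33],[33,233]]
Q^29 = (Q^14)²·Q = [[248,293],[293,299]]
F_29 mod 344 = Q^29[0][1] = 293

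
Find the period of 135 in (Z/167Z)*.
166

167 is prime, so ord(135) divides φ(167) = 166.
Divisors of 166: 1, 2, 83, 166.
Repeated squaring: 135^1 ≡ 135, 135^2 ≡ 22, 135^4 ≡ 150, 135^8 ≡ 122, 135^16 ≡ 21, 135^32 ≡ 107, 135^64 ≡ 93, 135^128 ≡ 132 (mod 167).
Test 135^d mod 167 for each divisor d in increasing order:
135^1 ≡ 135
135^2 ≡ 22
135^83 = 135^64·135^16·135^2·135^1 ≡ 166
135^166 = 135^128·135^32·135^4·135^2 ≡ 1  ← first divisor giving 1
The order is 166.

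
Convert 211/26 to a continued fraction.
[8; 8, 1, 2]

Euclidean algorithm steps:
211 = 8 × 26 + 3
26 = 8 × 3 + 2
3 = 1 × 2 + 1
2 = 2 × 1 + 0
Continued fraction: [8; 8, 1, 2]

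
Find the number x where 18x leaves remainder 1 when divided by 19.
18

gcd(18, 19) = 1, so the inverse exists.
Extended Euclidean algorithm on (19, 18):
19 = 1 × 18 + 1  ⟹  1 = (1)·19 + (-1)·18
So (-1)·18 ≡ 1 (mod 19), i.e. 18^(-1) ≡ -1 ≡ 18 (mod 19).
Check: 18 × 18 = 324 ≡ 1 (mod 19)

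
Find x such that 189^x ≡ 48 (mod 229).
176

Baby-step giant-step with step n = ⌈√229⌉ = 16.
Baby steps 189^j mod 229 (j:value) for j=0..15: 0:1, 1:189, 2:226, 3:120, 4:9, 5:98, 6:202, 7:164, 8:81, 9:195, 10:215, 11:102, 12:42, 13:152, 14:103, 15:2.
Giant-step multiplier: 189^(-16) ≡ 189^(228-16) = 189^212 ≡ 83 (mod 229).
Giant steps γ_i = 48·83^i mod 229: γ_0=48, γ_1=91, γ_2=225, γ_3=126, γ_4=153, γ_5=104, γ_6=159, γ_7=144, γ_8=44, γ_9=217, γ_10=149, γ_11=1 (in table at j=0).
x = i·n + j = 11·16 + 0 = 176.
Check: 189^176 ≡ 48 (mod 229).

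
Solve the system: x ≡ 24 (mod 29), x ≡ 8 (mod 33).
140

Using Chinese Remainder Theorem:
M = 29 × 33 = 957
M1 = 33, M2 = 29
y1 = 33^(-1) mod 29 = 22
y2 = 29^(-1) mod 33 = 8
x = (24×33×22 + 8×29×8) mod 957 = 140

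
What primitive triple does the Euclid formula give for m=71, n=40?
(3441, 5680, 6641)

Euclid's formula: a = m² - n², b = 2mn, c = m² + n²
m = 71, n = 40
a = 71² - 40² = 5041 - 1600 = 3441
b = 2 × 71 × 40 = 5680
c = 71² + 40² = 5041 + 1600 = 6641
Verification: 3441² + 5680² = 11840481 + 32262400 = 44102881 = 6641² ✓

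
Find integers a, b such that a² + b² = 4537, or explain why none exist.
21² + 64² (a=21, b=64)

Factorization: 4537 = 13 × 349
By Fermat: n is sum of two squares iff every prime p ≡ 3 (mod 4) appears to even power.
All primes ≡ 3 (mod 4) appear to even power.
Search a = 0, 1, 2, … for 4537 - a² a perfect square: first hit at a = 21: 4537 - 441 = 4096 = 64².
4537 = 21² + 64² = 441 + 4096 ✓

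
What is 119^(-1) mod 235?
79

gcd(119, 235) = 1, so the inverse exists.
Extended Euclidean algorithm on (235, 119):
235 = 1 × 119 + 116  ⟹  116 = (1)·235 + (-1)·119
119 = 1 × 116 + 3  ⟹  3 = (-1)·235 + (2)·119
116 = 38 × 3 + 2  ⟹  2 = (39)·235 + (-77)·119
3 = 1 × 2 + 1  ⟹  1 = (-40)·235 + (79)·119
So (79)·119 ≡ 1 (mod 235), i.e. 119^(-1) ≡ 79 (mod 235).
Check: 119 × 79 = 9401 ≡ 1 (mod 235)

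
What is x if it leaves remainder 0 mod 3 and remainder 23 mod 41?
105

Using Chinese Remainder Theorem:
M = 3 × 41 = 123
M1 = 41, M2 = 3
y1 = 41^(-1) mod 3 = 2
y2 = 3^(-1) mod 41 = 14
x = (0×41×2 + 23×3×14) mod 123 = 105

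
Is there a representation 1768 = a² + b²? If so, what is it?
2² + 42² (a=2, b=42)

Factorization: 1768 = 2^3 × 13 × 17
By Fermat: n is sum of two squares iff every prime p ≡ 3 (mod 4) appears to even power.
All primes ≡ 3 (mod 4) appear to even power.
Search a = 0, 1, 2, … for 1768 - a² a perfect square: first hit at a = 2: 1768 - 4 = 1764 = 42².
1768 = 2² + 42² = 4 + 1764 ✓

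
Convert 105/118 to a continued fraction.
[0; 1, 8, 13]

Euclidean algorithm steps:
105 = 0 × 118 + 105
118 = 1 × 105 + 13
105 = 8 × 13 + 1
13 = 13 × 1 + 0
Continued fraction: [0; 1, 8, 13]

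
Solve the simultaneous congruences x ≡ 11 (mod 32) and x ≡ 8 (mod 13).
203

Using Chinese Remainder Theorem:
M = 32 × 13 = 416
M1 = 13, M2 = 32
y1 = 13^(-1) mod 32 = 5
y2 = 32^(-1) mod 13 = 11
x = (11×13×5 + 8×32×11) mod 416 = 203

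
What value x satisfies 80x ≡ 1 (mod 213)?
8

gcd(80, 213) = 1, so the inverse exists.
Extended Euclidean algorithm on (213, 80):
213 = 2 × 80 + 53  ⟹  53 = (1)·213 + (-2)·80
80 = 1 × 53 + 27  ⟹  27 = (-1)·213 + (3)·80
53 = 1 × 27 + 26  ⟹  26 = (2)·213 + (-5)·80
27 = 1 × 26 + 1  ⟹  1 = (-3)·213 + (8)·80
So (8)·80 ≡ 1 (mod 213), i.e. 80^(-1) ≡ 8 (mod 213).
Check: 80 × 8 = 640 ≡ 1 (mod 213)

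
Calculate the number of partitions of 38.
26015

p(n) counts ways to write n as a sum of positive integers (order ignored).
Euler's pentagonal recurrence: p(k) = p(k-1) + p(k-2) - p(k-5) - p(k-7) + p(k-12) + p(k-15) - ... (offsets j(3j∓1)/2, signs ++--, p(0)=1, p(<0)=0).
DP table for k = 0..37: p(0)=1, p(1)=1, p(2)=2, p(3)=3, p(4)=5, p(5)=7, p(6)=11, p(7)=15, p(8)=22, p(9)=30, p(10)=42, p(11)=56, p(12)=77, p(13)=101, p(14)=135, p(15)=176, p(16)=231, p(17)=297, p(18)=385, p(19)=490, p(20)=627, p(21)=792, p(22)=1002, p(23)=1255, p(24)=1575, p(25)=1958, p(26)=2436, p(27)=3010, p(28)=3718, p(29)=4565, p(30)=5604, p(31)=6842, p(32)=8349, p(33)=10143, p(34)=12310, p(35)=14883, p(36)=17977, p(37)=21637.
Final step: p(38) = p(37) + p(36) - p(33) - p(31) + p(26) + p(23) - p(16) - p(12) + p(3)
= 21637 + 17977 - 10143 - 6842 + 2436 + 1255 - 231 - 77 + 3
= 26015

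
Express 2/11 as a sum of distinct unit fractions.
1/6 + 1/66

Greedy algorithm:
2/11: ceiling(11/2) = 6, use 1/6
1/66: ceiling(66/1) = 66, use 1/66
Result: 2/11 = 1/6 + 1/66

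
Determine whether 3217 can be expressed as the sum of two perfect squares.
9² + 56² (a=9, b=56)

Factorization: 3217 = 3217
By Fermat: n is sum of two squares iff every prime p ≡ 3 (mod 4) appears to even power.
All primes ≡ 3 (mod 4) appear to even power.
Search a = 0, 1, 2, … for 3217 - a² a perfect square: first hit at a = 9: 3217 - 81 = 3136 = 56².
3217 = 9² + 56² = 81 + 3136 ✓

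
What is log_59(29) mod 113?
47

Baby-step giant-step with step n = ⌈√113⌉ = 11.
Baby steps 59^j mod 113 (j:value) for j=0..10: 0:1, 1:59, 2:91, 3:58, 4:32, 5:80, 6:87, 7:48, 8:7, 9:74, 10:72.
Giant-step multiplier: 59^(-11) ≡ 59^(112-11) = 59^101 ≡ 27 (mod 113).
Giant steps γ_i = 29·27^i mod 113: γ_0=29, γ_1=105, γ_2=10, γ_3=44, γ_4=58 (in table at j=3).
x = i·n + j = 4·11 + 3 = 47.
Check: 59^47 ≡ 29 (mod 113).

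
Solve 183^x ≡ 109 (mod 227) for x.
52

Baby-step giant-step with step n = ⌈√227⌉ = 16.
Baby steps 183^j mod 227 (j:value) for j=0..15: 0:1, 1:183, 2:120, 3:168, 4:99, 5:184, 6:76, 7:61, 8:40, 9:56, 10:33, 11:137, 12:101, 13:96, 14:89, 15:170.
Giant-step multiplier: 183^(-16) ≡ 183^(226-16) = 183^210 ≡ 62 (mod 227).
Giant steps γ_i = 109·62^i mod 227: γ_0=109, γ_1=175, γ_2=181, γ_3=99 (in table at j=4).
x = i·n + j = 3·16 + 4 = 52.
Check: 183^52 ≡ 109 (mod 227).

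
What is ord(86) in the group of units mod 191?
95

191 is prime, so ord(86) divides φ(191) = 190.
Divisors of 190: 1, 2, 5, 10, 19, 38, 95, 190.
Repeated squaring: 86^1 ≡ 86, 86^2 ≡ 138, 86^4 ≡ 135, 86^8 ≡ 80, 86^16 ≡ 97, 86^32 ≡ 50, 86^64 ≡ 17, 86^128 ≡ 98 (mod 191).
Test 86^d mod 191 for each divisor d in increasing order:
86^1 ≡ 86
86^2 ≡ 138
86^5 = 86^4·86^1 ≡ 150
86^10 = 86^8·86^2 ≡ 153
86^19 = 86^16·86^2·86^1 ≡ 39
86^38 = 86^32·86^4·86^2 ≡ 184
86^95 = 86^64·86^16·86^8·86^4·86^2·86^1 ≡ 1  ← first divisor giving 1
The order is 95.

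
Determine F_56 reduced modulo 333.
228

Matrix identity: Q^n = [[F_(n+1), F_n], [F_n, F_(n-1)]] with Q = [[1,1],[1,0]].
n = 56 = 111000₂. Square-and-multiply, entries mod 333:
Q^1 = [[1,1],[1,0]]
Q^3 = (Q^1)²·Q = [[3,2],[2,1]]
Q^7 = (Q^3)²·Q = [[21,13],[13,8]]
Q^14 = (Q^7)² = [[277,44],[44,233]]
Q^28 = (Q^14)² = [[77,129],[129,281]]
Q^56 = (Q^28)² = [[259,228],[228,31]]
F_56 mod 333 = Q^56[0][1] = 228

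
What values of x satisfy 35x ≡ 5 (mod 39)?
x ≡ 28 (mod 39)

gcd(35, 39) = 1, which divides 5, so solutions exist.
Find 35^(-1) mod 39 by the extended Euclidean algorithm:
39 = 1 × 35 + 4  ⟹  4 = (1)·39 + (-1)·35
35 = 8 × 4 + 3  ⟹  3 = (-8)·39 + (9)·35
4 = 1 × 3 + 1  ⟹  1 = (9)·39 + (-10)·35
So (-10)·35 ≡ 1 (mod 39), i.e. 35^(-1) ≡ -10 ≡ 29 (mod 39).
x ≡ 29 × 5 = 145 ≡ 28 (mod 39).
Check: 35 × 28 = 980 ≡ 5 (mod 39).
Unique solution: x ≡ 28 (mod 39)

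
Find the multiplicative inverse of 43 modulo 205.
62

gcd(43, 205) = 1, so the inverse exists.
Extended Euclidean algorithm on (205, 43):
205 = 4 × 43 + 33  ⟹  33 = (1)·205 + (-4)·43
43 = 1 × 33 + 10  ⟹  10 = (-1)·205 + (5)·43
33 = 3 × 10 + 3  ⟹  3 = (4)·205 + (-19)·43
10 = 3 × 3 + 1  ⟹  1 = (-13)·205 + (62)·43
So (62)·43 ≡ 1 (mod 205), i.e. 43^(-1) ≡ 62 (mod 205).
Check: 43 × 62 = 2666 ≡ 1 (mod 205)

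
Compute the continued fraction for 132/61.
[2; 6, 10]

Euclidean algorithm steps:
132 = 2 × 61 + 10
61 = 6 × 10 + 1
10 = 10 × 1 + 0
Continued fraction: [2; 6, 10]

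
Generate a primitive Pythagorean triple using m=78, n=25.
(5459, 3900, 6709)

Euclid's formula: a = m² - n², b = 2mn, c = m² + n²
m = 78, n = 25
a = 78² - 25² = 6084 - 625 = 5459
b = 2 × 78 × 25 = 3900
c = 78² + 25² = 6084 + 625 = 6709
Verification: 5459² + 3900² = 29800681 + 15210000 = 45010681 = 6709² ✓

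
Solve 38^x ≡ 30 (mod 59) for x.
55

Baby-step giant-step with step n = ⌈√59⌉ = 8.
Baby steps 38^j mod 59 (j:value) for j=0..7: 0:1, 1:38, 2:28, 3:2, 4:17, 5:56, 6:4, 7:34.
Giant-step multiplier: 38^(-8) ≡ 38^(58-8) = 38^50 ≡ 49 (mod 59).
Giant steps γ_i = 30·49^i mod 59: γ_0=30, γ_1=54, γ_2=50, γ_3=31, γ_4=44, γ_5=32, γ_6=34 (in table at j=7).
x = i·n + j = 6·8 + 7 = 55.
Check: 38^55 ≡ 30 (mod 59).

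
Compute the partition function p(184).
980462880430

p(n) counts ways to write n as a sum of positive integers (order ignored).
Euler's pentagonal recurrence: p(k) = p(k-1) + p(k-2) - p(k-5) - p(k-7) + p(k-12) + p(k-15) - ... (offsets j(3j∓1)/2, signs ++--, p(0)=1, p(<0)=0).
DP table for k = 0..183: p(0)=1, p(1)=1, p(2)=2, p(3)=3, p(4)=5, p(5)=7, p(6)=11, p(7)=15, p(8)=22, p(9)=30, p(10)=42, p(11)=56, p(12)=77, p(13)=101, p(14)=135, p(15)=176, p(16)=231, p(17)=297, p(18)=385, p(19)=490, p(20)=627, p(21)=792, p(22)=1002, p(23)=1255, p(24)=1575, p(25)=1958, p(26)=2436, p(27)=3010, p(28)=3718, p(29)=4565, p(30)=5604, p(31)=6842, p(32)=8349, p(33)=10143, p(34)=12310, p(35)=14883, p(36)=17977, p(37)=21637, p(38)=26015, p(39)=31185, p(40)=37338, p(41)=44583, p(42)=53174, p(43)=63261, p(44)=75175, p(45)=89134, p(46)=105558, p(47)=124754, p(48)=147273, p(49)=173525, p(50)=204226, p(51)=239943, p(52)=281589, p(53)=329931, p(54)=386155, p(55)=451276, p(56)=526823, p(57)=614154, p(58)=715220, p(59)=831820, p(60)=966467, p(61)=1121505, p(62)=1300156, p(63)=1505499, p(64)=1741630, p(65)=2012558, p(66)=2323520, p(67)=2679689, p(68)=3087735, p(69)=3554345, p(70)=4087968, p(71)=4697205, p(72)=5392783, p(73)=6185689, p(74)=7089500, p(75)=8118264, p(76)=9289091, p(77)=10619863, p(78)=12132164, p(79)=13848650, p(80)=15796476, p(81)=18004327, p(82)=20506255, p(83)=23338469, p(84)=26543660, p(85)=30167357, p(86)=34262962, p(87)=38887673, p(88)=44108109, p(89)=49995925, p(90)=56634173, p(91)=64112359, p(92)=72533807, p(93)=82010177, p(94)=92669720, p(95)=104651419, p(96)=118114304, p(97)=133230930, p(98)=150198136, p(99)=169229875, p(100)=190569292, p(101)=214481126, p(102)=241265379, p(103)=271248950, p(104)=304801365, p(105)=342325709, p(106)=384276336, p(107)=431149389, p(108)=483502844, p(109)=541946240, p(110)=607163746, p(111)=679903203, p(112)=761002156, p(113)=851376628, p(114)=952050665, p(115)=1064144451, p(116)=1188908248, p(117)=1327710076, p(118)=1482074143, p(119)=1653668665, p(120)=1844349560, p(121)=2056148051, p(122)=2291320912, p(123)=2552338241, p(124)=2841940500, p(125)=3163127352, p(126)=3519222692, p(127)=3913864295, p(128)=4351078600, p(129)=4835271870, p(130)=5371315400, p(131)=5964539504, p(132)=6620830889, p(133)=7346629512, p(134)=8149040695, p(135)=9035836076, p(136)=10015581680, p(137)=11097645016, p(138)=12292341831, p(139)=13610949895, p(140)=15065878135, p(141)=16670689208, p(142)=18440293320, p(143)=20390982757, p(144)=22540654445, p(145)=24908858009, p(146)=27517052599, p(147)=30388671978, p(148)=33549419497, p(149)=37027355200, p(150)=40853235313, p(151)=45060624582, p(152)=49686288421, p(153)=54770336324, p(154)=60356673280, p(155)=66493182097, p(156)=73232243759, p(157)=80630964769, p(158)=88751778802, p(159)=97662728555, p(160)=107438159466, p(161)=118159068427, p(162)=129913904637, p(163)=142798995930, p(164)=156919475295, p(165)=172389800255, p(166)=189334822579, p(167)=207890420102, p(168)=228204732751, p(169)=250438925115, p(170)=274768617130, p(171)=301384802048, p(172)=330495499613, p(173)=362326859895, p(174)=397125074750, p(175)=435157697830, p(176)=476715857290, p(177)=522115831195, p(178)=571701605655, p(179)=625846753120, p(180)=684957390936, p(181)=749474411781, p(182)=819876908323, p(183)=896684817527.
Final step: p(184) = p(183) + p(182) - p(179) - p(177) + p(172) + p(169) - p(162) - p(158) + p(149) + p(144) - p(133) - p(127) + p(114) + p(107) - p(92) - p(84) + p(67) + p(58) - p(39) - p(29) + p(8)
= 896684817527 + 819876908323 - 625846753120 - 522115831195 + 330495499613 + 250438925115 - 129913904637 - 88751778802 + 37027355200 + 22540654445 - 7346629512 - 3913864295 + 952050665 + 431149389 - 72533807 - 26543660 + 2679689 + 715220 - 31185 - 4565 + 22
= 980462880430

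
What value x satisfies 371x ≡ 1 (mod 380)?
211

gcd(371, 380) = 1, so the inverse exists.
Extended Euclidean algorithm on (380, 371):
380 = 1 × 371 + 9  ⟹  9 = (1)·380 + (-1)·371
371 = 41 × 9 + 2  ⟹  2 = (-41)·380 + (42)·371
9 = 4 × 2 + 1  ⟹  1 = (165)·380 + (-169)·371
So (-169)·371 ≡ 1 (mod 380), i.e. 371^(-1) ≡ -169 ≡ 211 (mod 380).
Check: 371 × 211 = 78281 ≡ 1 (mod 380)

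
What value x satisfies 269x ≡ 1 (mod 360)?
269

gcd(269, 360) = 1, so the inverse exists.
Extended Euclidean algorithm on (360, 269):
360 = 1 × 269 + 91  ⟹  91 = (1)·360 + (-1)·269
269 = 2 × 91 + 87  ⟹  87 = (-2)·360 + (3)·269
91 = 1 × 87 + 4  ⟹  4 = (3)·360 + (-4)·269
87 = 21 × 4 + 3  ⟹  3 = (-65)·360 + (87)·269
4 = 1 × 3 + 1  ⟹  1 = (68)·360 + (-91)·269
So (-91)·269 ≡ 1 (mod 360), i.e. 269^(-1) ≡ -91 ≡ 269 (mod 360).
Check: 269 × 269 = 72361 ≡ 1 (mod 360)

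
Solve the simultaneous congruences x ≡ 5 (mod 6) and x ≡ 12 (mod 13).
77

Using Chinese Remainder Theorem:
M = 6 × 13 = 78
M1 = 13, M2 = 6
y1 = 13^(-1) mod 6 = 1
y2 = 6^(-1) mod 13 = 11
x = (5×13×1 + 12×6×11) mod 78 = 77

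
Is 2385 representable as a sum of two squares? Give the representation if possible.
9² + 48² (a=9, b=48)

Factorization: 2385 = 3^2 × 5 × 53
By Fermat: n is sum of two squares iff every prime p ≡ 3 (mod 4) appears to even power.
All primes ≡ 3 (mod 4) appear to even power.
Search a = 0, 1, 2, … for 2385 - a² a perfect square: first hit at a = 9: 2385 - 81 = 2304 = 48².
2385 = 9² + 48² = 81 + 2304 ✓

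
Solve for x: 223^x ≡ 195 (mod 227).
172

Baby-step giant-step with step n = ⌈√227⌉ = 16.
Baby steps 223^j mod 227 (j:value) for j=0..15: 0:1, 1:223, 2:16, 3:163, 4:29, 5:111, 6:10, 7:187, 8:160, 9:41, 10:63, 11:202, 12:100, 13:54, 14:11, 15:183.
Giant-step multiplier: 223^(-16) ≡ 223^(226-16) = 223^210 ≡ 89 (mod 227).
Giant steps γ_i = 195·89^i mod 227: γ_0=195, γ_1=103, γ_2=87, γ_3=25, γ_4=182, γ_5=81, γ_6=172, γ_7=99, γ_8=185, γ_9=121, γ_10=100 (in table at j=12).
x = i·n + j = 10·16 + 12 = 172.
Check: 223^172 ≡ 195 (mod 227).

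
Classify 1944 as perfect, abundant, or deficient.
abundant

Proper divisors of 1944: sum = 1 + 2 + 3 + 4 + 6 + 8 + 9 + 12 + ... + 324 + 486 + 648 + 972 (23 divisors) = 3516
Since 3516 > 1944, 1944 is abundant.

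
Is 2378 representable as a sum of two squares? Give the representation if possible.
13² + 47² (a=13, b=47)

Factorization: 2378 = 2 × 29 × 41
By Fermat: n is sum of two squares iff every prime p ≡ 3 (mod 4) appears to even power.
All primes ≡ 3 (mod 4) appear to even power.
Search a = 0, 1, 2, … for 2378 - a² a perfect square: first hit at a = 13: 2378 - 169 = 2209 = 47².
2378 = 13² + 47² = 169 + 2209 ✓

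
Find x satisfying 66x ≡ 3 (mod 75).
x ≡ 8 (mod 25)

gcd(66, 75) = 3, which divides 3, so solutions exist.
Divide through by 3: 22x ≡ 1 (mod 25).
Find 22^(-1) mod 25 by the extended Euclidean algorithm:
25 = 1 × 22 + 3  ⟹  3 = (1)·25 + (-1)·22
22 = 7 × 3 + 1  ⟹  1 = (-7)·25 + (8)·22
So (8)·22 ≡ 1 (mod 25), i.e. 22^(-1) ≡ 8 (mod 25).
x ≡ 8 × 1 = 8 ≡ 8 (mod 25).
Check: 66 × 8 = 528 ≡ 3 (mod 75).
x ≡ 8 (mod 25), giving 3 solutions mod 75.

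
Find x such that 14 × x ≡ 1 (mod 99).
92

gcd(14, 99) = 1, so the inverse exists.
Extended Euclidean algorithm on (99, 14):
99 = 7 × 14 + 1  ⟹  1 = (1)·99 + (-7)·14
So (-7)·14 ≡ 1 (mod 99), i.e. 14^(-1) ≡ -7 ≡ 92 (mod 99).
Check: 14 × 92 = 1288 ≡ 1 (mod 99)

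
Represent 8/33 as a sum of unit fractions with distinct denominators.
1/5 + 1/24 + 1/1320

Greedy algorithm:
8/33: ceiling(33/8) = 5, use 1/5
7/165: ceiling(165/7) = 24, use 1/24
1/1320: ceiling(1320/1) = 1320, use 1/1320
Result: 8/33 = 1/5 + 1/24 + 1/1320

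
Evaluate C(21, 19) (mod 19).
1

Using Lucas' theorem:
Write n=21 and k=19 in base 19:
n in base 19: [1, 2]
k in base 19: [1, 0]
C(21,19) mod 19 = ∏ C(n_i, k_i) mod 19
Digit binomials (mod 19): C(1,1) = 1; C(2,0) = 1
Product: 1 × 1 = 1 ≡ 1 (mod 19)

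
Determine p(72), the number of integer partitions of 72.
5392783

p(n) counts ways to write n as a sum of positive integers (order ignored).
Euler's pentagonal recurrence: p(k) = p(k-1) + p(k-2) - p(k-5) - p(k-7) + p(k-12) + p(k-15) - ... (offsets j(3j∓1)/2, signs ++--, p(0)=1, p(<0)=0).
DP table for k = 0..71: p(0)=1, p(1)=1, p(2)=2, p(3)=3, p(4)=5, p(5)=7, p(6)=11, p(7)=15, p(8)=22, p(9)=30, p(10)=42, p(11)=56, p(12)=77, p(13)=101, p(14)=135, p(15)=176, p(16)=231, p(17)=297, p(18)=385, p(19)=490, p(20)=627, p(21)=792, p(22)=1002, p(23)=1255, p(24)=1575, p(25)=1958, p(26)=2436, p(27)=3010, p(28)=3718, p(29)=4565, p(30)=5604, p(31)=6842, p(32)=8349, p(33)=10143, p(34)=12310, p(35)=14883, p(36)=17977, p(37)=21637, p(38)=26015, p(39)=31185, p(40)=37338, p(41)=44583, p(42)=53174, p(43)=63261, p(44)=75175, p(45)=89134, p(46)=105558, p(47)=124754, p(48)=147273, p(49)=173525, p(50)=204226, p(51)=239943, p(52)=281589, p(53)=329931, p(54)=386155, p(55)=451276, p(56)=526823, p(57)=614154, p(58)=715220, p(59)=831820, p(60)=966467, p(61)=1121505, p(62)=1300156, p(63)=1505499, p(64)=1741630, p(65)=2012558, p(66)=2323520, p(67)=2679689, p(68)=3087735, p(69)=3554345, p(70)=4087968, p(71)=4697205.
Final step: p(72) = p(71) + p(70) - p(67) - p(65) + p(60) + p(57) - p(50) - p(46) + p(37) + p(32) - p(21) - p(15) + p(2)
= 4697205 + 4087968 - 2679689 - 2012558 + 966467 + 614154 - 204226 - 105558 + 21637 + 8349 - 792 - 176 + 2
= 5392783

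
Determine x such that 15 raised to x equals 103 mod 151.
52

Baby-step giant-step with step n = ⌈√151⌉ = 13.
Baby steps 15^j mod 151 (j:value) for j=0..12: 0:1, 1:15, 2:74, 3:53, 4:40, 5:147, 6:91, 7:6, 8:90, 9:142, 10:16, 11:89, 12:127.
Giant-step multiplier: 15^(-13) ≡ 15^(150-13) = 15^137 ≡ 13 (mod 151).
Giant steps γ_i = 103·13^i mod 151: γ_0=103, γ_1=131, γ_2=42, γ_3=93, γ_4=1 (in table at j=0).
x = i·n + j = 4·13 + 0 = 52.
Check: 15^52 ≡ 103 (mod 151).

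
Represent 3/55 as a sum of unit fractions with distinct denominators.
1/19 + 1/523 + 1/546535

Greedy algorithm:
3/55: ceiling(55/3) = 19, use 1/19
2/1045: ceiling(1045/2) = 523, use 1/523
1/546535: ceiling(546535/1) = 546535, use 1/546535
Result: 3/55 = 1/19 + 1/523 + 1/546535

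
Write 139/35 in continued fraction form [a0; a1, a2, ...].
[3; 1, 34]

Euclidean algorithm steps:
139 = 3 × 35 + 34
35 = 1 × 34 + 1
34 = 34 × 1 + 0
Continued fraction: [3; 1, 34]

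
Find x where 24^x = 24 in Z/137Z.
1

Baby-step giant-step with step n = ⌈√137⌉ = 12.
Baby steps 24^j mod 137 (j:value) for j=0..11: 0:1, 1:24, 2:28, 3:124, 4:99, 5:47, 6:32, 7:83, 8:74, 9:132, 10:17, 11:134.
h = 24 is already in the table at j=1, so x = 1.
Check: 24^1 ≡ 24 (mod 137).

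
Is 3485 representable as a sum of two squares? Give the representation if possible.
2² + 59² (a=2, b=59)

Factorization: 3485 = 5 × 17 × 41
By Fermat: n is sum of two squares iff every prime p ≡ 3 (mod 4) appears to even power.
All primes ≡ 3 (mod 4) appear to even power.
Search a = 0, 1, 2, … for 3485 - a² a perfect square: first hit at a = 2: 3485 - 4 = 3481 = 59².
3485 = 2² + 59² = 4 + 3481 ✓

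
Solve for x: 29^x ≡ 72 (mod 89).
62

Baby-step giant-step with step n = ⌈√89⌉ = 10.
Baby steps 29^j mod 89 (j:value) for j=0..9: 0:1, 1:29, 2:40, 3:3, 4:87, 5:31, 6:9, 7:83, 8:4, 9:27.
Giant-step multiplier: 29^(-10) ≡ 29^(88-10) = 29^78 ≡ 84 (mod 89).
Giant steps γ_i = 72·84^i mod 89: γ_0=72, γ_1=85, γ_2=20, γ_3=78, γ_4=55, γ_5=81, γ_6=40 (in table at j=2).
x = i·n + j = 6·10 + 2 = 62.
Check: 29^62 ≡ 72 (mod 89).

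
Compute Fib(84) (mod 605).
333

Matrix identity: Q^n = [[F_(n+1), F_n], [F_n, F_(n-1)]] with Q = [[1,1],[1,0]].
n = 84 = 1010100₂. Square-and-multiply, entries mod 605:
Q^1 = [[1,1],[1,0]]
Q^2 = (Q^1)² = [[2,1],[1,1]]
Q^5 = (Q^2)²·Q = [[8,5],[5,3]]
Q^10 = (Q^5)² = [[89,55],[55,34]]
Q^21 = (Q^10)²·Q = [[166,56],[56,110]]
Q^42 = (Q^21)² = [[442,331],[331,111]]
Q^84 = (Q^42)² = [[5,333],[333,277]]
F_84 mod 605 = Q^84[0][1] = 333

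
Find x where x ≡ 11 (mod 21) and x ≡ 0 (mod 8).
32

Using Chinese Remainder Theorem:
M = 21 × 8 = 168
M1 = 8, M2 = 21
y1 = 8^(-1) mod 21 = 8
y2 = 21^(-1) mod 8 = 5
x = (11×8×8 + 0×21×5) mod 168 = 32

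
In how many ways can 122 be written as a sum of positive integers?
2291320912

p(n) counts ways to write n as a sum of positive integers (order ignored).
Euler's pentagonal recurrence: p(k) = p(k-1) + p(k-2) - p(k-5) - p(k-7) + p(k-12) + p(k-15) - ... (offsets j(3j∓1)/2, signs ++--, p(0)=1, p(<0)=0).
DP table for k = 0..121: p(0)=1, p(1)=1, p(2)=2, p(3)=3, p(4)=5, p(5)=7, p(6)=11, p(7)=15, p(8)=22, p(9)=30, p(10)=42, p(11)=56, p(12)=77, p(13)=101, p(14)=135, p(15)=176, p(16)=231, p(17)=297, p(18)=385, p(19)=490, p(20)=627, p(21)=792, p(22)=1002, p(23)=1255, p(24)=1575, p(25)=1958, p(26)=2436, p(27)=3010, p(28)=3718, p(29)=4565, p(30)=5604, p(31)=6842, p(32)=8349, p(33)=10143, p(34)=12310, p(35)=14883, p(36)=17977, p(37)=21637, p(38)=26015, p(39)=31185, p(40)=37338, p(41)=44583, p(42)=53174, p(43)=63261, p(44)=75175, p(45)=89134, p(46)=105558, p(47)=124754, p(48)=147273, p(49)=173525, p(50)=204226, p(51)=239943, p(52)=281589, p(53)=329931, p(54)=386155, p(55)=451276, p(56)=526823, p(57)=614154, p(58)=715220, p(59)=831820, p(60)=966467, p(61)=1121505, p(62)=1300156, p(63)=1505499, p(64)=1741630, p(65)=2012558, p(66)=2323520, p(67)=2679689, p(68)=3087735, p(69)=3554345, p(70)=4087968, p(71)=4697205, p(72)=5392783, p(73)=6185689, p(74)=7089500, p(75)=8118264, p(76)=9289091, p(77)=10619863, p(78)=12132164, p(79)=13848650, p(80)=15796476, p(81)=18004327, p(82)=20506255, p(83)=23338469, p(84)=26543660, p(85)=30167357, p(86)=34262962, p(87)=38887673, p(88)=44108109, p(89)=49995925, p(90)=56634173, p(91)=64112359, p(92)=72533807, p(93)=82010177, p(94)=92669720, p(95)=104651419, p(96)=118114304, p(97)=133230930, p(98)=150198136, p(99)=169229875, p(100)=190569292, p(101)=214481126, p(102)=241265379, p(103)=271248950, p(104)=304801365, p(105)=342325709, p(106)=384276336, p(107)=431149389, p(108)=483502844, p(109)=541946240, p(110)=607163746, p(111)=679903203, p(112)=761002156, p(113)=851376628, p(114)=952050665, p(115)=1064144451, p(116)=1188908248, p(117)=1327710076, p(118)=1482074143, p(119)=1653668665, p(120)=1844349560, p(121)=2056148051.
Final step: p(122) = p(121) + p(120) - p(117) - p(115) + p(110) + p(107) - p(100) - p(96) + p(87) + p(82) - p(71) - p(65) + p(52) + p(45) - p(30) - p(22) + p(5)
= 2056148051 + 1844349560 - 1327710076 - 1064144451 + 607163746 + 431149389 - 190569292 - 118114304 + 38887673 + 20506255 - 4697205 - 2012558 + 281589 + 89134 - 5604 - 1002 + 7
= 2291320912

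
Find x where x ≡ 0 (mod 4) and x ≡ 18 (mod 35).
88

Using Chinese Remainder Theorem:
M = 4 × 35 = 140
M1 = 35, M2 = 4
y1 = 35^(-1) mod 4 = 3
y2 = 4^(-1) mod 35 = 9
x = (0×35×3 + 18×4×9) mod 140 = 88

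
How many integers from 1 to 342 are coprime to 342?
108

342 = 2 × 3^2 × 19
φ(n) = n × ∏(1 - 1/p) for each prime p dividing n
φ(342) = 342 × (1 - 1/2) × (1 - 1/3) × (1 - 1/19) = 108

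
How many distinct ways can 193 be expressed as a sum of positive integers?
2168627105469

p(n) counts ways to write n as a sum of positive integers (order ignored).
Euler's pentagonal recurrence: p(k) = p(k-1) + p(k-2) - p(k-5) - p(k-7) + p(k-12) + p(k-15) - ... (offsets j(3j∓1)/2, signs ++--, p(0)=1, p(<0)=0).
DP table for k = 0..192: p(0)=1, p(1)=1, p(2)=2, p(3)=3, p(4)=5, p(5)=7, p(6)=11, p(7)=15, p(8)=22, p(9)=30, p(10)=42, p(11)=56, p(12)=77, p(13)=101, p(14)=135, p(15)=176, p(16)=231, p(17)=297, p(18)=385, p(19)=490, p(20)=627, p(21)=792, p(22)=1002, p(23)=1255, p(24)=1575, p(25)=1958, p(26)=2436, p(27)=3010, p(28)=3718, p(29)=4565, p(30)=5604, p(31)=6842, p(32)=8349, p(33)=10143, p(34)=12310, p(35)=14883, p(36)=17977, p(37)=21637, p(38)=26015, p(39)=31185, p(40)=37338, p(41)=44583, p(42)=53174, p(43)=63261, p(44)=75175, p(45)=89134, p(46)=105558, p(47)=124754, p(48)=147273, p(49)=173525, p(50)=204226, p(51)=239943, p(52)=281589, p(53)=329931, p(54)=386155, p(55)=451276, p(56)=526823, p(57)=614154, p(58)=715220, p(59)=831820, p(60)=966467, p(61)=1121505, p(62)=1300156, p(63)=1505499, p(64)=1741630, p(65)=2012558, p(66)=2323520, p(67)=2679689, p(68)=3087735, p(69)=3554345, p(70)=4087968, p(71)=4697205, p(72)=5392783, p(73)=6185689, p(74)=7089500, p(75)=8118264, p(76)=9289091, p(77)=10619863, p(78)=12132164, p(79)=13848650, p(80)=15796476, p(81)=18004327, p(82)=20506255, p(83)=23338469, p(84)=26543660, p(85)=30167357, p(86)=34262962, p(87)=38887673, p(88)=44108109, p(89)=49995925, p(90)=56634173, p(91)=64112359, p(92)=72533807, p(93)=82010177, p(94)=92669720, p(95)=104651419, p(96)=118114304, p(97)=133230930, p(98)=150198136, p(99)=169229875, p(100)=190569292, p(101)=214481126, p(102)=241265379, p(103)=271248950, p(104)=304801365, p(105)=342325709, p(106)=384276336, p(107)=431149389, p(108)=483502844, p(109)=541946240, p(110)=607163746, p(111)=679903203, p(112)=761002156, p(113)=851376628, p(114)=952050665, p(115)=1064144451, p(116)=1188908248, p(117)=1327710076, p(118)=1482074143, p(119)=1653668665, p(120)=1844349560, p(121)=2056148051, p(122)=2291320912, p(123)=2552338241, p(124)=2841940500, p(125)=3163127352, p(126)=3519222692, p(127)=3913864295, p(128)=4351078600, p(129)=4835271870, p(130)=5371315400, p(131)=5964539504, p(132)=6620830889, p(133)=7346629512, p(134)=8149040695, p(135)=9035836076, p(136)=10015581680, p(137)=11097645016, p(138)=12292341831, p(139)=13610949895, p(140)=15065878135, p(141)=16670689208, p(142)=18440293320, p(143)=20390982757, p(144)=22540654445, p(145)=24908858009, p(146)=27517052599, p(147)=30388671978, p(148)=33549419497, p(149)=37027355200, p(150)=40853235313, p(151)=45060624582, p(152)=49686288421, p(153)=54770336324, p(154)=60356673280, p(155)=66493182097, p(156)=73232243759, p(157)=80630964769, p(158)=88751778802, p(159)=97662728555, p(160)=107438159466, p(161)=118159068427, p(162)=129913904637, p(163)=142798995930, p(164)=156919475295, p(165)=172389800255, p(166)=189334822579, p(167)=207890420102, p(168)=228204732751, p(169)=250438925115, p(170)=274768617130, p(171)=301384802048, p(172)=330495499613, p(173)=362326859895, p(174)=397125074750, p(175)=435157697830, p(176)=476715857290, p(177)=522115831195, p(178)=571701605655, p(179)=625846753120, p(180)=684957390936, p(181)=749474411781, p(182)=819876908323, p(183)=896684817527, p(184)=980462880430, p(185)=1071823774337, p(186)=1171432692373, p(187)=1280011042268, p(188)=1398341745571, p(189)=1527273599625, p(190)=1667727404093, p(191)=1820701100652, p(192)=1987276856363.
Final step: p(193) = p(192) + p(191) - p(188) - p(186) + p(181) + p(178) - p(171) - p(167) + p(158) + p(153) - p(142) - p(136) + p(123) + p(116) - p(101) - p(93) + p(76) + p(67) - p(48) - p(38) + p(17) + p(6)
= 1987276856363 + 1820701100652 - 1398341745571 - 1171432692373 + 749474411781 + 571701605655 - 301384802048 - 207890420102 + 88751778802 + 54770336324 - 18440293320 - 10015581680 + 2552338241 + 1188908248 - 214481126 - 82010177 + 9289091 + 2679689 - 147273 - 26015 + 297 + 11
= 2168627105469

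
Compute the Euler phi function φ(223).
222

223 = 223
φ(n) = n × ∏(1 - 1/p) for each prime p dividing n
φ(223) = 223 × (1 - 1/223) = 222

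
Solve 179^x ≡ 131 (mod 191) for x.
181

Baby-step giant-step with step n = ⌈√191⌉ = 14.
Baby steps 179^j mod 191 (j:value) for j=0..13: 0:1, 1:179, 2:144, 3:182, 4:108, 5:41, 6:81, 7:174, 8:13, 9:35, 10:153, 11:74, 12:67, 13:151.
Giant-step multiplier: 179^(-14) ≡ 179^(190-14) = 179^176 ≡ 115 (mod 191).
Giant steps γ_i = 131·115^i mod 191: γ_0=131, γ_1=167, γ_2=105, γ_3=42, γ_4=55, γ_5=22, γ_6=47, γ_7=57, γ_8=61, γ_9=139, γ_10=132, γ_11=91, γ_12=151 (in table at j=13).
x = i·n + j = 12·14 + 13 = 181.
Check: 179^181 ≡ 131 (mod 191).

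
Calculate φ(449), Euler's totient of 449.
448

449 = 449
φ(n) = n × ∏(1 - 1/p) for each prime p dividing n
φ(449) = 449 × (1 - 1/449) = 448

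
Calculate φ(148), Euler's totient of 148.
72

148 = 2^2 × 37
φ(n) = n × ∏(1 - 1/p) for each prime p dividing n
φ(148) = 148 × (1 - 1/2) × (1 - 1/37) = 72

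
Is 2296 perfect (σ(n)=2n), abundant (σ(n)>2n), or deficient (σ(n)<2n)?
abundant

Proper divisors of 2296: sum = 1 + 2 + 4 + 7 + 8 + 14 + 28 + 41 + 56 + 82 + 164 + 287 + 328 + 574 + 1148 = 2744
Since 2744 > 2296, 2296 is abundant.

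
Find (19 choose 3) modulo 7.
3

Using Lucas' theorem:
Write n=19 and k=3 in base 7:
n in base 7: [2, 5]
k in base 7: [0, 3]
C(19,3) mod 7 = ∏ C(n_i, k_i) mod 7
Digit binomials (mod 7): C(2,0) = 1; C(5,3) = 10 ≡ 3
Product: 1 × 3 = 3 ≡ 3 (mod 7)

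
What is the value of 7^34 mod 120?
49

Repeated squaring. Binary of 34 = 100010.
7^1 ≡ 7 (mod 120); 7^2 ≡ 49 (mod 120); 7^4 ≡ 1 (mod 120); 7^8 ≡ 1 (mod 120); 7^16 ≡ 1 (mod 120); 7^32 ≡ 1 (mod 120)
7^34 = 7^2 × 7^32 ≡ 49 (mod 120)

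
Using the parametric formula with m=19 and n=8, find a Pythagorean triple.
(297, 304, 425)

Euclid's formula: a = m² - n², b = 2mn, c = m² + n²
m = 19, n = 8
a = 19² - 8² = 361 - 64 = 297
b = 2 × 19 × 8 = 304
c = 19² + 8² = 361 + 64 = 425
Verification: 297² + 304² = 88209 + 92416 = 180625 = 425² ✓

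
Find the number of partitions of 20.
627

p(n) counts ways to write n as a sum of positive integers (order ignored).
Euler's pentagonal recurrence: p(k) = p(k-1) + p(k-2) - p(k-5) - p(k-7) + p(k-12) + p(k-15) - ... (offsets j(3j∓1)/2, signs ++--, p(0)=1, p(<0)=0).
DP table for k = 0..19: p(0)=1, p(1)=1, p(2)=2, p(3)=3, p(4)=5, p(5)=7, p(6)=11, p(7)=15, p(8)=22, p(9)=30, p(10)=42, p(11)=56, p(12)=77, p(13)=101, p(14)=135, p(15)=176, p(16)=231, p(17)=297, p(18)=385, p(19)=490.
Final step: p(20) = p(19) + p(18) - p(15) - p(13) + p(8) + p(5)
= 490 + 385 - 176 - 101 + 22 + 7
= 627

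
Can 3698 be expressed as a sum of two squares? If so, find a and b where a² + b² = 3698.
43² + 43² (a=43, b=43)

Factorization: 3698 = 2 × 43^2
By Fermat: n is sum of two squares iff every prime p ≡ 3 (mod 4) appears to even power.
All primes ≡ 3 (mod 4) appear to even power.
Search a = 0, 1, 2, … for 3698 - a² a perfect square: first hit at a = 43: 3698 - 1849 = 1849 = 43².
3698 = 43² + 43² = 1849 + 1849 ✓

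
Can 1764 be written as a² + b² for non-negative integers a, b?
0² + 42² (a=0, b=42)

Factorization: 1764 = 2^2 × 3^2 × 7^2
By Fermat: n is sum of two squares iff every prime p ≡ 3 (mod 4) appears to even power.
All primes ≡ 3 (mod 4) appear to even power.
Search a = 0, 1, 2, … for 1764 - a² a perfect square: first hit at a = 0: 1764 - 0 = 1764 = 42².
1764 = 0² + 42² = 0 + 1764 ✓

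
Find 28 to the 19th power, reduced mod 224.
0

Repeated squaring. Binary of 19 = 10011.
28^1 ≡ 28 (mod 224); 28^2 ≡ 112 (mod 224); 28^4 ≡ 0 (mod 224); 28^8 ≡ 0 (mod 224); 28^16 ≡ 0 (mod 224)
28^19 = 28^1 × 28^2 × 28^16 ≡ 0 (mod 224)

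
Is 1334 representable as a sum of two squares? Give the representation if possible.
Not possible

Factorization: 1334 = 2 × 23 × 29
By Fermat: n is sum of two squares iff every prime p ≡ 3 (mod 4) appears to even power.
Prime(s) ≡ 3 (mod 4) with odd exponent: [(23, 1)]
Therefore 1334 cannot be expressed as a² + b².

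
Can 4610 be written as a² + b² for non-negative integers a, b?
11² + 67² (a=11, b=67)

Factorization: 4610 = 2 × 5 × 461
By Fermat: n is sum of two squares iff every prime p ≡ 3 (mod 4) appears to even power.
All primes ≡ 3 (mod 4) appear to even power.
Search a = 0, 1, 2, … for 4610 - a² a perfect square: first hit at a = 11: 4610 - 121 = 4489 = 67².
4610 = 11² + 67² = 121 + 4489 ✓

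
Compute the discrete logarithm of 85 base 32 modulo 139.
11

Baby-step giant-step with step n = ⌈√139⌉ = 12.
Baby steps 32^j mod 139 (j:value) for j=0..11: 0:1, 1:32, 2:51, 3:103, 4:99, 5:110, 6:45, 7:50, 8:71, 9:48, 10:7, 11:85.
h = 85 is already in the table at j=11, so x = 11.
Check: 32^11 ≡ 85 (mod 139).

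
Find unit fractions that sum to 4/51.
1/13 + 1/663

Greedy algorithm:
4/51: ceiling(51/4) = 13, use 1/13
1/663: ceiling(663/1) = 663, use 1/663
Result: 4/51 = 1/13 + 1/663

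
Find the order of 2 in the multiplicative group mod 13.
12

13 is prime, so ord(2) divides φ(13) = 12.
Divisors of 12: 1, 2, 3, 4, 6, 12.
Repeated squaring: 2^1 ≡ 2, 2^2 ≡ 4, 2^4 ≡ 3, 2^8 ≡ 9 (mod 13).
Test 2^d mod 13 for each divisor d in increasing order:
2^1 ≡ 2
2^2 ≡ 4
2^3 = 2^2·2^1 ≡ 8
2^4 ≡ 3
2^6 = 2^4·2^2 ≡ 12
2^12 = 2^8·2^4 ≡ 1  ← first divisor giving 1
The order is 12.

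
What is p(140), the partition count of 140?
15065878135

p(n) counts ways to write n as a sum of positive integers (order ignored).
Euler's pentagonal recurrence: p(k) = p(k-1) + p(k-2) - p(k-5) - p(k-7) + p(k-12) + p(k-15) - ... (offsets j(3j∓1)/2, signs ++--, p(0)=1, p(<0)=0).
DP table for k = 0..139: p(0)=1, p(1)=1, p(2)=2, p(3)=3, p(4)=5, p(5)=7, p(6)=11, p(7)=15, p(8)=22, p(9)=30, p(10)=42, p(11)=56, p(12)=77, p(13)=101, p(14)=135, p(15)=176, p(16)=231, p(17)=297, p(18)=385, p(19)=490, p(20)=627, p(21)=792, p(22)=1002, p(23)=1255, p(24)=1575, p(25)=1958, p(26)=2436, p(27)=3010, p(28)=3718, p(29)=4565, p(30)=5604, p(31)=6842, p(32)=8349, p(33)=10143, p(34)=12310, p(35)=14883, p(36)=17977, p(37)=21637, p(38)=26015, p(39)=31185, p(40)=37338, p(41)=44583, p(42)=53174, p(43)=63261, p(44)=75175, p(45)=89134, p(46)=105558, p(47)=124754, p(48)=147273, p(49)=173525, p(50)=204226, p(51)=239943, p(52)=281589, p(53)=329931, p(54)=386155, p(55)=451276, p(56)=526823, p(57)=614154, p(58)=715220, p(59)=831820, p(60)=966467, p(61)=1121505, p(62)=1300156, p(63)=1505499, p(64)=1741630, p(65)=2012558, p(66)=2323520, p(67)=2679689, p(68)=3087735, p(69)=3554345, p(70)=4087968, p(71)=4697205, p(72)=5392783, p(73)=6185689, p(74)=7089500, p(75)=8118264, p(76)=9289091, p(77)=10619863, p(78)=12132164, p(79)=13848650, p(80)=15796476, p(81)=18004327, p(82)=20506255, p(83)=23338469, p(84)=26543660, p(85)=30167357, p(86)=34262962, p(87)=38887673, p(88)=44108109, p(89)=49995925, p(90)=56634173, p(91)=64112359, p(92)=72533807, p(93)=82010177, p(94)=92669720, p(95)=104651419, p(96)=118114304, p(97)=133230930, p(98)=150198136, p(99)=169229875, p(100)=190569292, p(101)=214481126, p(102)=241265379, p(103)=271248950, p(104)=304801365, p(105)=342325709, p(106)=384276336, p(107)=431149389, p(108)=483502844, p(109)=541946240, p(110)=607163746, p(111)=679903203, p(112)=761002156, p(113)=851376628, p(114)=952050665, p(115)=1064144451, p(116)=1188908248, p(117)=1327710076, p(118)=1482074143, p(119)=1653668665, p(120)=1844349560, p(121)=2056148051, p(122)=2291320912, p(123)=2552338241, p(124)=2841940500, p(125)=3163127352, p(126)=3519222692, p(127)=3913864295, p(128)=4351078600, p(129)=4835271870, p(130)=5371315400, p(131)=5964539504, p(132)=6620830889, p(133)=7346629512, p(134)=8149040695, p(135)=9035836076, p(136)=10015581680, p(137)=11097645016, p(138)=12292341831, p(139)=13610949895.
Final step: p(140) = p(139) + p(138) - p(135) - p(133) + p(128) + p(125) - p(118) - p(114) + p(105) + p(100) - p(89) - p(83) + p(70) + p(63) - p(48) - p(40) + p(23) + p(14)
= 13610949895 + 12292341831 - 9035836076 - 7346629512 + 4351078600 + 3163127352 - 1482074143 - 952050665 + 342325709 + 190569292 - 49995925 - 23338469 + 4087968 + 1505499 - 147273 - 37338 + 1255 + 135
= 15065878135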